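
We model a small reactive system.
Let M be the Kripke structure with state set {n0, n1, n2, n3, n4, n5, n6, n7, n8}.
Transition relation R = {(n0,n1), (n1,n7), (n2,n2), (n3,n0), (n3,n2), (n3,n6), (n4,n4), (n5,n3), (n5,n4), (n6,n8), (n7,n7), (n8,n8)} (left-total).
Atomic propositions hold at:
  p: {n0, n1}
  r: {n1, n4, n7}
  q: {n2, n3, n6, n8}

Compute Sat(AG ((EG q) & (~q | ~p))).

{n2, n6, n8}

EG q: greatest fixpoint, start Z0 = {n2, n3, n6, n8}, keep only states in Sat with some successor in Z. Already a fixed point.
Sat(EG q) = {n2, n3, n6, n8}
Sat(~q) = {n0, n1, n4, n5, n7}
Sat(~p) = {n2, n3, n4, n5, n6, n7, n8}
Sat(~q | ~p) = {n0, n1, n2, n3, n4, n5, n6, n7, n8}
Sat((EG q) & (~q | ~p)) = {n2, n3, n6, n8}
AG ((EG q) & (~q | ~p)): greatest fixpoint, start Z0 = {n2, n3, n6, n8}, keep only states in Sat with every successor in Z. Z1 = {n2, n6, n8}; fixed.
Sat(AG ((EG q) & (~q | ~p))) = {n2, n6, n8}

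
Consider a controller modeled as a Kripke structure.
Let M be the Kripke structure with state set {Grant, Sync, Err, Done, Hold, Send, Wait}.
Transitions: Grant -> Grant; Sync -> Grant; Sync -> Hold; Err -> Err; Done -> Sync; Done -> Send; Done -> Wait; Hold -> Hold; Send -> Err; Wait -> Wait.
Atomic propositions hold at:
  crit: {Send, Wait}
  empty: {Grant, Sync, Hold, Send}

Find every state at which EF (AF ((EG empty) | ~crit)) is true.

EG empty: greatest fixpoint, start Z0 = {Grant, Sync, Hold, Send}, keep only states in Sat with some successor in Z. Z1 = {Grant, Sync, Hold}; fixed.
Sat(EG empty) = {Grant, Sync, Hold}
Sat(~crit) = {Grant, Sync, Err, Done, Hold}
Sat((EG empty) | ~crit) = {Grant, Sync, Err, Done, Hold}
AF ((EG empty) | ~crit): least fixpoint, start Z0 = {Grant, Sync, Err, Done, Hold}, add states with every successor in Z. Z1 = {Grant, Sync, Err, Done, Hold, Send}; fixed.
Sat(AF ((EG empty) | ~crit)) = {Grant, Sync, Err, Done, Hold, Send}
EF (AF ((EG empty) | ~crit)): least fixpoint, start Z0 = {Grant, Sync, Err, Done, Hold, Send}, add states with some successor in Z. Already a fixed point.
Sat(EF (AF ((EG empty) | ~crit))) = {Grant, Sync, Err, Done, Hold, Send}

{Grant, Sync, Err, Done, Hold, Send}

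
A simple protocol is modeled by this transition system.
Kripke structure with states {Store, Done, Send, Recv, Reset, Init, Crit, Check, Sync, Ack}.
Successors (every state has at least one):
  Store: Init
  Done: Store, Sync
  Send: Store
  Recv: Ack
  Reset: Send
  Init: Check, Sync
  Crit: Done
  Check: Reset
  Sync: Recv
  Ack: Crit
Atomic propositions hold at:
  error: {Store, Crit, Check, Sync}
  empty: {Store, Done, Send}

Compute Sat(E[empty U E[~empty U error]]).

{Store, Done, Send, Recv, Init, Crit, Check, Sync, Ack}

Sat(~empty) = {Recv, Reset, Init, Crit, Check, Sync, Ack}
E[~empty U error]: least fixpoint, start Z0 = Sat(error) = {Store, Crit, Check, Sync}, add states in Sat(~empty) with some successor in Z. Z1 = {Store, Init, Crit, Check, Sync, Ack}; Z2 = {Store, Recv, Init, Crit, Check, Sync, Ack}; fixed.
Sat(E[~empty U error]) = {Store, Recv, Init, Crit, Check, Sync, Ack}
E[empty U E[~empty U error]]: least fixpoint, start Z0 = Sat(E[~empty U error]) = {Store, Recv, Init, Crit, Check, Sync, Ack}, add states in Sat(empty) with some successor in Z. Z1 = {Store, Done, Send, Recv, Init, Crit, Check, Sync, Ack}; fixed.
Sat(E[empty U E[~empty U error]]) = {Store, Done, Send, Recv, Init, Crit, Check, Sync, Ack}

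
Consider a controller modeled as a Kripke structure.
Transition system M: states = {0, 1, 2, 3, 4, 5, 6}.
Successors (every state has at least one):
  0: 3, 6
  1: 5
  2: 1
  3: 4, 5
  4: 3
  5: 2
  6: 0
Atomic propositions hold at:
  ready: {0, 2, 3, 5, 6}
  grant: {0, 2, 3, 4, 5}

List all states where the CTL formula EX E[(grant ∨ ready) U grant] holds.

{0, 1, 3, 4, 5, 6}

Sat(grant ∨ ready) = {0, 2, 3, 4, 5, 6}
E[(grant ∨ ready) U grant]: least fixpoint, start Z0 = Sat(grant) = {0, 2, 3, 4, 5}, add states in Sat(grant ∨ ready) with some successor in Z. Z1 = {0, 2, 3, 4, 5, 6}; fixed.
Sat(E[(grant ∨ ready) U grant]) = {0, 2, 3, 4, 5, 6}
Sat(EX E[(grant ∨ ready) U grant]) = {s : some successor in {0, 2, 3, 4, 5, 6}} = {0, 1, 3, 4, 5, 6}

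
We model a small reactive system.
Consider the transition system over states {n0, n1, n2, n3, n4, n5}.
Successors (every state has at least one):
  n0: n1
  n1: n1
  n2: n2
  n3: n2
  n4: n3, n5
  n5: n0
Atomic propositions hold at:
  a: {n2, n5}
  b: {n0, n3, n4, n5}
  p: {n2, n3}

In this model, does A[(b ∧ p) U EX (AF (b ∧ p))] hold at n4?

Sat(b ∧ p) = {n3}
AF (b ∧ p): least fixpoint, start Z0 = {n3}, add states with every successor in Z. Already a fixed point.
Sat(AF (b ∧ p)) = {n3}
Sat(EX (AF (b ∧ p))) = {s : some successor in {n3}} = {n4}
A[(b ∧ p) U EX (AF (b ∧ p))]: least fixpoint, start Z0 = Sat(EX (AF (b ∧ p))) = {n4}, add states in Sat(b ∧ p) with every successor in Z. Already a fixed point.
Sat(A[(b ∧ p) U EX (AF (b ∧ p))]) = {n4}
n4 ∈ Sat(A[(b ∧ p) U EX (AF (b ∧ p))]) = {n4}, so the formula holds at n4.

Yes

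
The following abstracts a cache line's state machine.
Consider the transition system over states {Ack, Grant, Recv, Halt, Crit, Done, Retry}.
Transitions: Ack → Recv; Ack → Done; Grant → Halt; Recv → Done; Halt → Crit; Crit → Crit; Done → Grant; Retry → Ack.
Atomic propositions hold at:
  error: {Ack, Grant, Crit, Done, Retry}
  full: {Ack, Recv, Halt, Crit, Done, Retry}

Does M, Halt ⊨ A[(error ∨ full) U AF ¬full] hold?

Sat(error ∨ full) = {Ack, Grant, Recv, Halt, Crit, Done, Retry}
Sat(¬full) = {Grant}
AF ¬full: least fixpoint, start Z0 = {Grant}, add states with every successor in Z. Z1 = {Grant, Done}; Z2 = {Grant, Recv, Done}; Z3 = {Ack, Grant, Recv, Done}; Z4 = {Ack, Grant, Recv, Done, Retry}; fixed.
Sat(AF ¬full) = {Ack, Grant, Recv, Done, Retry}
A[(error ∨ full) U AF ¬full]: least fixpoint, start Z0 = Sat(AF ¬full) = {Ack, Grant, Recv, Done, Retry}, add states in Sat(error ∨ full) with every successor in Z. Already a fixed point.
Sat(A[(error ∨ full) U AF ¬full]) = {Ack, Grant, Recv, Done, Retry}
Halt ∉ Sat(A[(error ∨ full) U AF ¬full]) = {Ack, Grant, Recv, Done, Retry}, so the formula does not hold at Halt.

No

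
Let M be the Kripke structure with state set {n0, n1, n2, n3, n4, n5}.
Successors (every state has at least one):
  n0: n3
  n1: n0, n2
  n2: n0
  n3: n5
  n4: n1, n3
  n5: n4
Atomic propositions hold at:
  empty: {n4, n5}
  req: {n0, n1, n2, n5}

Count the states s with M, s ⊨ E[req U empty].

2

E[req U empty]: least fixpoint, start Z0 = Sat(empty) = {n4, n5}, add states in Sat(req) with some successor in Z. Already a fixed point.
Sat(E[req U empty]) = {n4, n5}
|Sat(E[req U empty])| = |{n4, n5}| = 2.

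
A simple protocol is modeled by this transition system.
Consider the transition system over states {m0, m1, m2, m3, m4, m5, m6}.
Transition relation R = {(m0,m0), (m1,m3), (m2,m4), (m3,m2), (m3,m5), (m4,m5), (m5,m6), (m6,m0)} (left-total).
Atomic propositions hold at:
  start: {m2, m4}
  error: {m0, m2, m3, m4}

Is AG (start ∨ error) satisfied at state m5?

Sat(start ∨ error) = {m0, m2, m3, m4}
AG (start ∨ error): greatest fixpoint, start Z0 = {m0, m2, m3, m4}, keep only states in Sat with every successor in Z. Z1 = {m0, m2}; Z2 = {m0}; fixed.
Sat(AG (start ∨ error)) = {m0}
m5 ∉ Sat(AG (start ∨ error)) = {m0}, so the formula does not hold at m5.

No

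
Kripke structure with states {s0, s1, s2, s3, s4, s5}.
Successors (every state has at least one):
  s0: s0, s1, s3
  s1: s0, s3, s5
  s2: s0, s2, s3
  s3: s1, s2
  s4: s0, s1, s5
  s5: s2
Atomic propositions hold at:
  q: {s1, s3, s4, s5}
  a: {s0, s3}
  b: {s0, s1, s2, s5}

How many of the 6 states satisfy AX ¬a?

Sat(¬a) = {s1, s2, s4, s5}
Sat(AX ¬a) = {s : every successor in {s1, s2, s4, s5}} = {s3, s5}
|Sat(AX ¬a)| = |{s3, s5}| = 2.

2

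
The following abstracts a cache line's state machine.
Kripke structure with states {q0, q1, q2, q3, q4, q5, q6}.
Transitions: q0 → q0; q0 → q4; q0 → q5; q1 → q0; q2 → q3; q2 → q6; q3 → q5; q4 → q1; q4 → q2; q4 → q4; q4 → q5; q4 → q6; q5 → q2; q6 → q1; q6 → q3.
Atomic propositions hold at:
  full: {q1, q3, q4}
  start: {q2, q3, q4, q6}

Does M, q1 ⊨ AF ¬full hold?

Yes

Sat(¬full) = {q0, q2, q5, q6}
AF ¬full: least fixpoint, start Z0 = {q0, q2, q5, q6}, add states with every successor in Z. Z1 = {q0, q1, q2, q3, q5, q6}; fixed.
Sat(AF ¬full) = {q0, q1, q2, q3, q5, q6}
q1 ∈ Sat(AF ¬full) = {q0, q1, q2, q3, q5, q6}, so the formula holds at q1.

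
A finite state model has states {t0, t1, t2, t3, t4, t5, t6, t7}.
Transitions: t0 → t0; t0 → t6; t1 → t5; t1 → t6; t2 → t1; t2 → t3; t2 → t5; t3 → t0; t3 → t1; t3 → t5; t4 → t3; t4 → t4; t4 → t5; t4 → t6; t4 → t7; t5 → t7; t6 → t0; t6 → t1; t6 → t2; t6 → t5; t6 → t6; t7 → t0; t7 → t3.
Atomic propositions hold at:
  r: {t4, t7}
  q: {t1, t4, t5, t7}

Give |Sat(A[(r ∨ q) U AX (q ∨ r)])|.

1

Sat(r ∨ q) = {t1, t4, t5, t7}
Sat(q ∨ r) = {t1, t4, t5, t7}
Sat(AX (q ∨ r)) = {s : every successor in {t1, t4, t5, t7}} = {t5}
A[(r ∨ q) U AX (q ∨ r)]: least fixpoint, start Z0 = Sat(AX (q ∨ r)) = {t5}, add states in Sat(r ∨ q) with every successor in Z. Already a fixed point.
Sat(A[(r ∨ q) U AX (q ∨ r)]) = {t5}
|Sat(A[(r ∨ q) U AX (q ∨ r)])| = |{t5}| = 1.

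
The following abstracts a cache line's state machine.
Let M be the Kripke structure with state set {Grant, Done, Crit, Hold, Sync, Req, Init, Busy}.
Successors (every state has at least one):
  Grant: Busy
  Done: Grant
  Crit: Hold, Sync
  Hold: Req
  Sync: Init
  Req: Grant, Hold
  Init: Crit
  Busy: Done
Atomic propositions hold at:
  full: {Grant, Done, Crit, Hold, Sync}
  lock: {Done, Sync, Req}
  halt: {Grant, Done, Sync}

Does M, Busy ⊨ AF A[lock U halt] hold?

A[lock U halt]: least fixpoint, start Z0 = Sat(halt) = {Grant, Done, Sync}, add states in Sat(lock) with every successor in Z. Already a fixed point.
Sat(A[lock U halt]) = {Grant, Done, Sync}
AF A[lock U halt]: least fixpoint, start Z0 = {Grant, Done, Sync}, add states with every successor in Z. Z1 = {Grant, Done, Sync, Busy}; fixed.
Sat(AF A[lock U halt]) = {Grant, Done, Sync, Busy}
Busy ∈ Sat(AF A[lock U halt]) = {Grant, Done, Sync, Busy}, so the formula holds at Busy.

Yes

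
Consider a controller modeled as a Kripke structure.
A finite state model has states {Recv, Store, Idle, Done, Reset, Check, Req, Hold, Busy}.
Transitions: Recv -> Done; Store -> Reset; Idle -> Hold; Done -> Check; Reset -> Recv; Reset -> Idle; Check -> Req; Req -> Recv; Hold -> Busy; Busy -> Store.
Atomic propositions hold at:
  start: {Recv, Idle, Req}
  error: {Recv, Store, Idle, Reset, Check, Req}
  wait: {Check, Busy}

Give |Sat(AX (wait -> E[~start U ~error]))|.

8

Sat(~start) = {Store, Done, Reset, Check, Hold, Busy}
Sat(~error) = {Done, Hold, Busy}
E[~start U ~error]: least fixpoint, start Z0 = Sat(~error) = {Done, Hold, Busy}, add states in Sat(~start) with some successor in Z. Already a fixed point.
Sat(E[~start U ~error]) = {Done, Hold, Busy}
Sat(wait -> E[~start U ~error]) = {Recv, Store, Idle, Done, Reset, Req, Hold, Busy}
Sat(AX (wait -> E[~start U ~error])) = {s : every successor in {Recv, Store, Idle, Done, Reset, Req, Hold, Busy}} = {Recv, Store, Idle, Reset, Check, Req, Hold, Busy}
|Sat(AX (wait -> E[~start U ~error]))| = |{Recv, Store, Idle, Reset, Check, Req, Hold, Busy}| = 8.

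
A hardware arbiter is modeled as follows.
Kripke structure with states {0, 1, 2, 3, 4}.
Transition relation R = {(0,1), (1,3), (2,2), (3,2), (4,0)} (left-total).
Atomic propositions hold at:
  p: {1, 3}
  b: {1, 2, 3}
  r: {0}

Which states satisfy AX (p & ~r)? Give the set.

Sat(~r) = {1, 2, 3, 4}
Sat(p & ~r) = {1, 3}
Sat(AX (p & ~r)) = {s : every successor in {1, 3}} = {0, 1}

{0, 1}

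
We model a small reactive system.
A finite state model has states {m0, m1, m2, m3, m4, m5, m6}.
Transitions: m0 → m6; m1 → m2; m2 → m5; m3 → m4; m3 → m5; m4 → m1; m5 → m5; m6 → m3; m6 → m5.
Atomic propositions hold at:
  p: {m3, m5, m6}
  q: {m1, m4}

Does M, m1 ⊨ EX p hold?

No

Sat(EX p) = {s : some successor in {m3, m5, m6}} = {m0, m2, m3, m5, m6}
m1 ∉ Sat(EX p) = {m0, m2, m3, m5, m6}, so the formula does not hold at m1.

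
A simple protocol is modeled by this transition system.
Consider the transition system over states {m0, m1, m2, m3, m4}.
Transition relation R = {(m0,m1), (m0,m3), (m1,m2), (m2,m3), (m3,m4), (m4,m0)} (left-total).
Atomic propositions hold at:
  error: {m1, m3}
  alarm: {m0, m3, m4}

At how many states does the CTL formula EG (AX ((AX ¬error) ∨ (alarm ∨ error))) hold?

4

Sat(¬error) = {m0, m2, m4}
Sat(AX ¬error) = {s : every successor in {m0, m2, m4}} = {m1, m3, m4}
Sat(alarm ∨ error) = {m0, m1, m3, m4}
Sat((AX ¬error) ∨ (alarm ∨ error)) = {m0, m1, m3, m4}
Sat(AX ((AX ¬error) ∨ (alarm ∨ error))) = {s : every successor in {m0, m1, m3, m4}} = {m0, m2, m3, m4}
EG (AX ((AX ¬error) ∨ (alarm ∨ error))): greatest fixpoint, start Z0 = {m0, m2, m3, m4}, keep only states in Sat with some successor in Z. Already a fixed point.
Sat(EG (AX ((AX ¬error) ∨ (alarm ∨ error)))) = {m0, m2, m3, m4}
|Sat(EG (AX ((AX ¬error) ∨ (alarm ∨ error))))| = |{m0, m2, m3, m4}| = 4.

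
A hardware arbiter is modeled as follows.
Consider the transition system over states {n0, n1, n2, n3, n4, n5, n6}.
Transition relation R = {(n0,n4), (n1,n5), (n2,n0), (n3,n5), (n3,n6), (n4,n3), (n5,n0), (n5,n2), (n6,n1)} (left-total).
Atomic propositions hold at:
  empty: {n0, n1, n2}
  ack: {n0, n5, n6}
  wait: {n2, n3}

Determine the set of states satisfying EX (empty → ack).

Sat(empty → ack) = {n0, n3, n4, n5, n6}
Sat(EX (empty → ack)) = {s : some successor in {n0, n3, n4, n5, n6}} = {n0, n1, n2, n3, n4, n5}

{n0, n1, n2, n3, n4, n5}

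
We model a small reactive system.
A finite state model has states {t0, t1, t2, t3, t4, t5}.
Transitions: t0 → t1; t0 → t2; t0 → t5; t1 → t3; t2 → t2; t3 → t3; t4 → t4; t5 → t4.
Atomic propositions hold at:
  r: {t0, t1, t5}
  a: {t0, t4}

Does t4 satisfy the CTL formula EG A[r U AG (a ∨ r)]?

Sat(a ∨ r) = {t0, t1, t4, t5}
AG (a ∨ r): greatest fixpoint, start Z0 = {t0, t1, t4, t5}, keep only states in Sat with every successor in Z. Z1 = {t4, t5}; fixed.
Sat(AG (a ∨ r)) = {t4, t5}
A[r U AG (a ∨ r)]: least fixpoint, start Z0 = Sat(AG (a ∨ r)) = {t4, t5}, add states in Sat(r) with every successor in Z. Already a fixed point.
Sat(A[r U AG (a ∨ r)]) = {t4, t5}
EG A[r U AG (a ∨ r)]: greatest fixpoint, start Z0 = {t4, t5}, keep only states in Sat with some successor in Z. Already a fixed point.
Sat(EG A[r U AG (a ∨ r)]) = {t4, t5}
t4 ∈ Sat(EG A[r U AG (a ∨ r)]) = {t4, t5}, so the formula holds at t4.

Yes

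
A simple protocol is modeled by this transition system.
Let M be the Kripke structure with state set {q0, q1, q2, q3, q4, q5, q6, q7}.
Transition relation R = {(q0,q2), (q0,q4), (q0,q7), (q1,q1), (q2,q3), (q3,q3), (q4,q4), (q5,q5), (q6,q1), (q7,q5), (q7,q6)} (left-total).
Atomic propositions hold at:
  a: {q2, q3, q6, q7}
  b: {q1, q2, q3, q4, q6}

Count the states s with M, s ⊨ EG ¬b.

Sat(¬b) = {q0, q5, q7}
EG ¬b: greatest fixpoint, start Z0 = {q0, q5, q7}, keep only states in Sat with some successor in Z. Already a fixed point.
Sat(EG ¬b) = {q0, q5, q7}
|Sat(EG ¬b)| = |{q0, q5, q7}| = 3.

3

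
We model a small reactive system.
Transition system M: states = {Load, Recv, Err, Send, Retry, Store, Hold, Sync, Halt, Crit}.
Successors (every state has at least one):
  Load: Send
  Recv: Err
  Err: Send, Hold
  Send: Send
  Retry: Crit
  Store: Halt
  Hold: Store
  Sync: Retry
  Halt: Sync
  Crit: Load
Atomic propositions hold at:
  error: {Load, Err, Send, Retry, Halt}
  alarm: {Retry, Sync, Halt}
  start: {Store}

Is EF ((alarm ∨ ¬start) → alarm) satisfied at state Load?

No

Sat(¬start) = {Load, Recv, Err, Send, Retry, Hold, Sync, Halt, Crit}
Sat(alarm ∨ ¬start) = {Load, Recv, Err, Send, Retry, Hold, Sync, Halt, Crit}
Sat((alarm ∨ ¬start) → alarm) = {Retry, Store, Sync, Halt}
EF ((alarm ∨ ¬start) → alarm): least fixpoint, start Z0 = {Retry, Store, Sync, Halt}, add states with some successor in Z. Z1 = {Retry, Store, Hold, Sync, Halt}; Z2 = {Err, Retry, Store, Hold, Sync, Halt}; Z3 = {Recv, Err, Retry, Store, Hold, Sync, Halt}; fixed.
Sat(EF ((alarm ∨ ¬start) → alarm)) = {Recv, Err, Retry, Store, Hold, Sync, Halt}
Load ∉ Sat(EF ((alarm ∨ ¬start) → alarm)) = {Recv, Err, Retry, Store, Hold, Sync, Halt}, so the formula does not hold at Load.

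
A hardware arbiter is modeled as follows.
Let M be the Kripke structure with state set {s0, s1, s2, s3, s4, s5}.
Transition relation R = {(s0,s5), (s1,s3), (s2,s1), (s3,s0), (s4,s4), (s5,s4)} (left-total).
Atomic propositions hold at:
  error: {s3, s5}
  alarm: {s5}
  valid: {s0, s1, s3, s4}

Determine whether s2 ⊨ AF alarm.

Yes

AF alarm: least fixpoint, start Z0 = {s5}, add states with every successor in Z. Z1 = {s0, s5}; Z2 = {s0, s3, s5}; Z3 = {s0, s1, s3, s5}; Z4 = {s0, s1, s2, s3, s5}; fixed.
Sat(AF alarm) = {s0, s1, s2, s3, s5}
s2 ∈ Sat(AF alarm) = {s0, s1, s2, s3, s5}, so the formula holds at s2.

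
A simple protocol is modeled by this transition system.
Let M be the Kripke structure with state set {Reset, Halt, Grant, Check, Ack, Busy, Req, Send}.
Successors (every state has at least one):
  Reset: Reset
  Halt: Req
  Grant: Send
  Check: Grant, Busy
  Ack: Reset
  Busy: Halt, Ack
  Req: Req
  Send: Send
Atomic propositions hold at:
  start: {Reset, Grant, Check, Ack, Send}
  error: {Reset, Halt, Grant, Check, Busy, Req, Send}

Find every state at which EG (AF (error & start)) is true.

{Reset, Grant, Check, Ack, Send}

Sat(error & start) = {Reset, Grant, Check, Send}
AF (error & start): least fixpoint, start Z0 = {Reset, Grant, Check, Send}, add states with every successor in Z. Z1 = {Reset, Grant, Check, Ack, Send}; fixed.
Sat(AF (error & start)) = {Reset, Grant, Check, Ack, Send}
EG (AF (error & start)): greatest fixpoint, start Z0 = {Reset, Grant, Check, Ack, Send}, keep only states in Sat with some successor in Z. Already a fixed point.
Sat(EG (AF (error & start))) = {Reset, Grant, Check, Ack, Send}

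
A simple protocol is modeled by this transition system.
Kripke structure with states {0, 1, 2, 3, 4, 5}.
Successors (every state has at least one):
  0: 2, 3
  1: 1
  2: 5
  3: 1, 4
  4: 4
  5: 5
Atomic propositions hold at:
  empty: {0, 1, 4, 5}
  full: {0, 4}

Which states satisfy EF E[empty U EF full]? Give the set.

EF full: least fixpoint, start Z0 = {0, 4}, add states with some successor in Z. Z1 = {0, 3, 4}; fixed.
Sat(EF full) = {0, 3, 4}
E[empty U EF full]: least fixpoint, start Z0 = Sat(EF full) = {0, 3, 4}, add states in Sat(empty) with some successor in Z. Already a fixed point.
Sat(E[empty U EF full]) = {0, 3, 4}
EF E[empty U EF full]: least fixpoint, start Z0 = {0, 3, 4}, add states with some successor in Z. Already a fixed point.
Sat(EF E[empty U EF full]) = {0, 3, 4}

{0, 3, 4}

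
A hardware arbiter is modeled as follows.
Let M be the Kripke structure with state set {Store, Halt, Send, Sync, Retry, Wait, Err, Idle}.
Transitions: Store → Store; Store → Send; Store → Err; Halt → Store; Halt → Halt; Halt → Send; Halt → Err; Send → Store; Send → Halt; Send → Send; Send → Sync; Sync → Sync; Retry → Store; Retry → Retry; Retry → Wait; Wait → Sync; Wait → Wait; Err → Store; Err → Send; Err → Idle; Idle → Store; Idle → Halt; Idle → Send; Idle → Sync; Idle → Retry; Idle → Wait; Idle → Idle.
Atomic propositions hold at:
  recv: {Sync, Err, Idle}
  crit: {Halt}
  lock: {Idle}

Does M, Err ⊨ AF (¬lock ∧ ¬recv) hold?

Sat(¬lock) = {Store, Halt, Send, Sync, Retry, Wait, Err}
Sat(¬recv) = {Store, Halt, Send, Retry, Wait}
Sat(¬lock ∧ ¬recv) = {Store, Halt, Send, Retry, Wait}
AF (¬lock ∧ ¬recv): least fixpoint, start Z0 = {Store, Halt, Send, Retry, Wait}, add states with every successor in Z. Already a fixed point.
Sat(AF (¬lock ∧ ¬recv)) = {Store, Halt, Send, Retry, Wait}
Err ∉ Sat(AF (¬lock ∧ ¬recv)) = {Store, Halt, Send, Retry, Wait}, so the formula does not hold at Err.

No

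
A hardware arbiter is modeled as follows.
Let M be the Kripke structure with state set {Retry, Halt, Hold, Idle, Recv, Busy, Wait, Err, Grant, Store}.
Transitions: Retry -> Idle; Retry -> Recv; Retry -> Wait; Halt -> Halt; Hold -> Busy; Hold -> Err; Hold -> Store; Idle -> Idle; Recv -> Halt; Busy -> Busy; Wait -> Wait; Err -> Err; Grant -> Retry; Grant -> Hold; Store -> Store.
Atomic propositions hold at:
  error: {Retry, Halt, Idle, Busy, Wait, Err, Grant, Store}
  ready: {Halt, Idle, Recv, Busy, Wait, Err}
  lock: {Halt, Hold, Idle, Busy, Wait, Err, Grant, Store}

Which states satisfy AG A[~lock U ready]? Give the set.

Sat(~lock) = {Retry, Recv}
A[~lock U ready]: least fixpoint, start Z0 = Sat(ready) = {Halt, Idle, Recv, Busy, Wait, Err}, add states in Sat(~lock) with every successor in Z. Z1 = {Retry, Halt, Idle, Recv, Busy, Wait, Err}; fixed.
Sat(A[~lock U ready]) = {Retry, Halt, Idle, Recv, Busy, Wait, Err}
AG A[~lock U ready]: greatest fixpoint, start Z0 = {Retry, Halt, Idle, Recv, Busy, Wait, Err}, keep only states in Sat with every successor in Z. Already a fixed point.
Sat(AG A[~lock U ready]) = {Retry, Halt, Idle, Recv, Busy, Wait, Err}

{Retry, Halt, Idle, Recv, Busy, Wait, Err}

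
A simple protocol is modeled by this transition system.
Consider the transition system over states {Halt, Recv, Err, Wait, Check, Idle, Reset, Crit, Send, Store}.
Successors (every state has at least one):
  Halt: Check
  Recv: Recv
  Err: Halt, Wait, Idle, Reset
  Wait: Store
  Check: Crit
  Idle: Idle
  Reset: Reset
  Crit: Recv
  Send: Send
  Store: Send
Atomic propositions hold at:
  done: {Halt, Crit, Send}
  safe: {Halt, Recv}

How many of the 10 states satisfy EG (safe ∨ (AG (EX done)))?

Sat(EX done) = {s : some successor in {Halt, Crit, Send}} = {Err, Check, Send, Store}
AG (EX done): greatest fixpoint, start Z0 = {Err, Check, Send, Store}, keep only states in Sat with every successor in Z. Z1 = {Send, Store}; fixed.
Sat(AG (EX done)) = {Send, Store}
Sat(safe ∨ (AG (EX done))) = {Halt, Recv, Send, Store}
EG (safe ∨ (AG (EX done))): greatest fixpoint, start Z0 = {Halt, Recv, Send, Store}, keep only states in Sat with some successor in Z. Z1 = {Recv, Send, Store}; fixed.
Sat(EG (safe ∨ (AG (EX done)))) = {Recv, Send, Store}
|Sat(EG (safe ∨ (AG (EX done))))| = |{Recv, Send, Store}| = 3.

3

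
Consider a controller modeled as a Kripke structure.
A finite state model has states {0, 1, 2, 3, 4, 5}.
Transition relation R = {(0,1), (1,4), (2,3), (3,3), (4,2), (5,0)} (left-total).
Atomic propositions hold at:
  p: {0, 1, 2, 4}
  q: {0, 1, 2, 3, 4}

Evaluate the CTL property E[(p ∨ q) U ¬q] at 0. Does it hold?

No

Sat(p ∨ q) = {0, 1, 2, 3, 4}
Sat(¬q) = {5}
E[(p ∨ q) U ¬q]: least fixpoint, start Z0 = Sat(¬q) = {5}, add states in Sat(p ∨ q) with some successor in Z. Already a fixed point.
Sat(E[(p ∨ q) U ¬q]) = {5}
0 ∉ Sat(E[(p ∨ q) U ¬q]) = {5}, so the formula does not hold at 0.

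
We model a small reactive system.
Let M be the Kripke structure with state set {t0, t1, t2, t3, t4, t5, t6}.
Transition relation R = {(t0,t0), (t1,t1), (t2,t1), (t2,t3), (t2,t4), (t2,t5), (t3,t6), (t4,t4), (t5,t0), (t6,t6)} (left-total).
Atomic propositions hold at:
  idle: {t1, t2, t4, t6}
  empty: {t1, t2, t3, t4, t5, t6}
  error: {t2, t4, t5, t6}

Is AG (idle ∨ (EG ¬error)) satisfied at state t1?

Sat(¬error) = {t0, t1, t3}
EG ¬error: greatest fixpoint, start Z0 = {t0, t1, t3}, keep only states in Sat with some successor in Z. Z1 = {t0, t1}; fixed.
Sat(EG ¬error) = {t0, t1}
Sat(idle ∨ (EG ¬error)) = {t0, t1, t2, t4, t6}
AG (idle ∨ (EG ¬error)): greatest fixpoint, start Z0 = {t0, t1, t2, t4, t6}, keep only states in Sat with every successor in Z. Z1 = {t0, t1, t4, t6}; fixed.
Sat(AG (idle ∨ (EG ¬error))) = {t0, t1, t4, t6}
t1 ∈ Sat(AG (idle ∨ (EG ¬error))) = {t0, t1, t4, t6}, so the formula holds at t1.

Yes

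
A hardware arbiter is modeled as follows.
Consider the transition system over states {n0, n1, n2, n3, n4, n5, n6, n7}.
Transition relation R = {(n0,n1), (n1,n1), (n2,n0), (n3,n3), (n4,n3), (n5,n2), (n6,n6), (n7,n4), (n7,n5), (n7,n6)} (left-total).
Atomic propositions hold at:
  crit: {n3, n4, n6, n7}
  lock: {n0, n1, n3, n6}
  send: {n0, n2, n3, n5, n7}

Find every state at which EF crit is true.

EF crit: least fixpoint, start Z0 = {n3, n4, n6, n7}, add states with some successor in Z. Already a fixed point.
Sat(EF crit) = {n3, n4, n6, n7}

{n3, n4, n6, n7}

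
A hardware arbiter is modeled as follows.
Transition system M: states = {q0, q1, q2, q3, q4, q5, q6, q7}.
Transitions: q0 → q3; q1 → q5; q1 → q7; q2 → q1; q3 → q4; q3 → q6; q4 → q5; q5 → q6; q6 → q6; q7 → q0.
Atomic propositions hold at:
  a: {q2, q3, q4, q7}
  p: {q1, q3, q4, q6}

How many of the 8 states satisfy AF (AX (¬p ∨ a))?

Sat(¬p) = {q0, q2, q5, q7}
Sat(¬p ∨ a) = {q0, q2, q3, q4, q5, q7}
Sat(AX (¬p ∨ a)) = {s : every successor in {q0, q2, q3, q4, q5, q7}} = {q0, q1, q4, q7}
AF (AX (¬p ∨ a)): least fixpoint, start Z0 = {q0, q1, q4, q7}, add states with every successor in Z. Z1 = {q0, q1, q2, q4, q7}; fixed.
Sat(AF (AX (¬p ∨ a))) = {q0, q1, q2, q4, q7}
|Sat(AF (AX (¬p ∨ a)))| = |{q0, q1, q2, q4, q7}| = 5.

5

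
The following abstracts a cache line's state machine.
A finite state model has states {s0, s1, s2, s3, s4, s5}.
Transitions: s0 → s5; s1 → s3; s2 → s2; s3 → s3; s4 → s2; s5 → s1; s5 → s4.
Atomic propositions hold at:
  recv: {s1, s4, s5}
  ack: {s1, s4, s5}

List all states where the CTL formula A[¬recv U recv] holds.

Sat(¬recv) = {s0, s2, s3}
A[¬recv U recv]: least fixpoint, start Z0 = Sat(recv) = {s1, s4, s5}, add states in Sat(¬recv) with every successor in Z. Z1 = {s0, s1, s4, s5}; fixed.
Sat(A[¬recv U recv]) = {s0, s1, s4, s5}

{s0, s1, s4, s5}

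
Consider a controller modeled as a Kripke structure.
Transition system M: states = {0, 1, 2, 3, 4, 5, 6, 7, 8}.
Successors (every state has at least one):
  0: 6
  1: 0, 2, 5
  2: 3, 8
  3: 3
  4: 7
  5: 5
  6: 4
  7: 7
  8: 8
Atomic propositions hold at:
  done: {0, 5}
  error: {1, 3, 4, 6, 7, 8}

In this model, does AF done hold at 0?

AF done: least fixpoint, start Z0 = {0, 5}, add states with every successor in Z. Already a fixed point.
Sat(AF done) = {0, 5}
0 ∈ Sat(AF done) = {0, 5}, so the formula holds at 0.

Yes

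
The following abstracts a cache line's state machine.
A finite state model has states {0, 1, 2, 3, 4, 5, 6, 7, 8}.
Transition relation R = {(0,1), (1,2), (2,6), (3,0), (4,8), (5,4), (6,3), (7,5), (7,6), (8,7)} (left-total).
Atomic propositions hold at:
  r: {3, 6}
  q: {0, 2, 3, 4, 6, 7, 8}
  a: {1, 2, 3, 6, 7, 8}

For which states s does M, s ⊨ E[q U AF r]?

AF r: least fixpoint, start Z0 = {3, 6}, add states with every successor in Z. Z1 = {2, 3, 6}; Z2 = {1, 2, 3, 6}; Z3 = {0, 1, 2, 3, 6}; fixed.
Sat(AF r) = {0, 1, 2, 3, 6}
E[q U AF r]: least fixpoint, start Z0 = Sat(AF r) = {0, 1, 2, 3, 6}, add states in Sat(q) with some successor in Z. Z1 = {0, 1, 2, 3, 6, 7}; Z2 = {0, 1, 2, 3, 6, 7, 8}; Z3 = {0, 1, 2, 3, 4, 6, 7, 8}; fixed.
Sat(E[q U AF r]) = {0, 1, 2, 3, 4, 6, 7, 8}

{0, 1, 2, 3, 4, 6, 7, 8}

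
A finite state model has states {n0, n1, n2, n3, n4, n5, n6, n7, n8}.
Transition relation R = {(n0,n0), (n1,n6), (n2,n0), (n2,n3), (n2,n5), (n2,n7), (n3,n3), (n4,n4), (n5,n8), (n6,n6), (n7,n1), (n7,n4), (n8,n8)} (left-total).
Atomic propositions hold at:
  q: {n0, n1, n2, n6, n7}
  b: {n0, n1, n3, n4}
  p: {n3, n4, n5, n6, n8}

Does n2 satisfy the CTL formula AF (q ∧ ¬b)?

Sat(¬b) = {n2, n5, n6, n7, n8}
Sat(q ∧ ¬b) = {n2, n6, n7}
AF (q ∧ ¬b): least fixpoint, start Z0 = {n2, n6, n7}, add states with every successor in Z. Z1 = {n1, n2, n6, n7}; fixed.
Sat(AF (q ∧ ¬b)) = {n1, n2, n6, n7}
n2 ∈ Sat(AF (q ∧ ¬b)) = {n1, n2, n6, n7}, so the formula holds at n2.

Yes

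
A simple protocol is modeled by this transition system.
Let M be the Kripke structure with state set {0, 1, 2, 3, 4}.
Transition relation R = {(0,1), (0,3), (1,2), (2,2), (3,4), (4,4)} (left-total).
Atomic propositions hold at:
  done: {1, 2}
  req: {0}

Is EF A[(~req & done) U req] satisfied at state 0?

Sat(~req) = {1, 2, 3, 4}
Sat(~req & done) = {1, 2}
A[(~req & done) U req]: least fixpoint, start Z0 = Sat(req) = {0}, add states in Sat(~req & done) with every successor in Z. Already a fixed point.
Sat(A[(~req & done) U req]) = {0}
EF A[(~req & done) U req]: least fixpoint, start Z0 = {0}, add states with some successor in Z. Already a fixed point.
Sat(EF A[(~req & done) U req]) = {0}
0 ∈ Sat(EF A[(~req & done) U req]) = {0}, so the formula holds at 0.

Yes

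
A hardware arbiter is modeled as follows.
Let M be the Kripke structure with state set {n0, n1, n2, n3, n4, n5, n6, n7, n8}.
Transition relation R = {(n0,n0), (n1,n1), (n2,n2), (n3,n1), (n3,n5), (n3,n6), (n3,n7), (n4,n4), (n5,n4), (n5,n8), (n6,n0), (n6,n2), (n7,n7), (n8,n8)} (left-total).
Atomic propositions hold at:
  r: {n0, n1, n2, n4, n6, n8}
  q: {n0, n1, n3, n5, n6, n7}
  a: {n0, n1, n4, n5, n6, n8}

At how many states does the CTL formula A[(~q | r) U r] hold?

6

Sat(~q) = {n2, n4, n8}
Sat(~q | r) = {n0, n1, n2, n4, n6, n8}
A[(~q | r) U r]: least fixpoint, start Z0 = Sat(r) = {n0, n1, n2, n4, n6, n8}, add states in Sat(~q | r) with every successor in Z. Already a fixed point.
Sat(A[(~q | r) U r]) = {n0, n1, n2, n4, n6, n8}
|Sat(A[(~q | r) U r])| = |{n0, n1, n2, n4, n6, n8}| = 6.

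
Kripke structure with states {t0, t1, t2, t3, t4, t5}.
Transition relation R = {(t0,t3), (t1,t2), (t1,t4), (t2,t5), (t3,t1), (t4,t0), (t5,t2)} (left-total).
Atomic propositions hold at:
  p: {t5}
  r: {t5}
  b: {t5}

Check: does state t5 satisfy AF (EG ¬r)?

No

Sat(¬r) = {t0, t1, t2, t3, t4}
EG ¬r: greatest fixpoint, start Z0 = {t0, t1, t2, t3, t4}, keep only states in Sat with some successor in Z. Z1 = {t0, t1, t3, t4}; fixed.
Sat(EG ¬r) = {t0, t1, t3, t4}
AF (EG ¬r): least fixpoint, start Z0 = {t0, t1, t3, t4}, add states with every successor in Z. Already a fixed point.
Sat(AF (EG ¬r)) = {t0, t1, t3, t4}
t5 ∉ Sat(AF (EG ¬r)) = {t0, t1, t3, t4}, so the formula does not hold at t5.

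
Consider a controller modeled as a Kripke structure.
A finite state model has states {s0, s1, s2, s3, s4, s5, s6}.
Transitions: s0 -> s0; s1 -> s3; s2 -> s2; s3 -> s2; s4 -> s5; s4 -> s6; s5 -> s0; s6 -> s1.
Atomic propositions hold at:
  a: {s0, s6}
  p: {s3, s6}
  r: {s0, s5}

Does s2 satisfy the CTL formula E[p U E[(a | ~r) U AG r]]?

No

Sat(~r) = {s1, s2, s3, s4, s6}
Sat(a | ~r) = {s0, s1, s2, s3, s4, s6}
AG r: greatest fixpoint, start Z0 = {s0, s5}, keep only states in Sat with every successor in Z. Already a fixed point.
Sat(AG r) = {s0, s5}
E[(a | ~r) U AG r]: least fixpoint, start Z0 = Sat(AG r) = {s0, s5}, add states in Sat(a | ~r) with some successor in Z. Z1 = {s0, s4, s5}; fixed.
Sat(E[(a | ~r) U AG r]) = {s0, s4, s5}
E[p U E[(a | ~r) U AG r]]: least fixpoint, start Z0 = Sat(E[(a | ~r) U AG r]) = {s0, s4, s5}, add states in Sat(p) with some successor in Z. Already a fixed point.
Sat(E[p U E[(a | ~r) U AG r]]) = {s0, s4, s5}
s2 ∉ Sat(E[p U E[(a | ~r) U AG r]]) = {s0, s4, s5}, so the formula does not hold at s2.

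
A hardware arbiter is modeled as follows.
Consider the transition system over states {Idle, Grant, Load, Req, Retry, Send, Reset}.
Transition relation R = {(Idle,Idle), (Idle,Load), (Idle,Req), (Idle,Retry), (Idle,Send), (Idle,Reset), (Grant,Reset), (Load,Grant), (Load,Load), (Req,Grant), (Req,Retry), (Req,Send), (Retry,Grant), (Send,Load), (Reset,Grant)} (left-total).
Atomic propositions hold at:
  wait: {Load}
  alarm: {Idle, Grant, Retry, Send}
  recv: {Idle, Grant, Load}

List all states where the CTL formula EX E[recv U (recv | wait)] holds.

{Idle, Load, Req, Retry, Send, Reset}

Sat(recv | wait) = {Idle, Grant, Load}
E[recv U (recv | wait)]: least fixpoint, start Z0 = Sat((recv | wait)) = {Idle, Grant, Load}, add states in Sat(recv) with some successor in Z. Already a fixed point.
Sat(E[recv U (recv | wait)]) = {Idle, Grant, Load}
Sat(EX E[recv U (recv | wait)]) = {s : some successor in {Idle, Grant, Load}} = {Idle, Load, Req, Retry, Send, Reset}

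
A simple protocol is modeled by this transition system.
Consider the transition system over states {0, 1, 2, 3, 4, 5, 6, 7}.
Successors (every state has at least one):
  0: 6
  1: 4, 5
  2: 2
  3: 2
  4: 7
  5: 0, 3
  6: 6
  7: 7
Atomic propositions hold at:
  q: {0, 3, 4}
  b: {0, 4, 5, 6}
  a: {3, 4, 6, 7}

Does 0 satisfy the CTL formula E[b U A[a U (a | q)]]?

Yes

Sat(a | q) = {0, 3, 4, 6, 7}
A[a U (a | q)]: least fixpoint, start Z0 = Sat((a | q)) = {0, 3, 4, 6, 7}, add states in Sat(a) with every successor in Z. Already a fixed point.
Sat(A[a U (a | q)]) = {0, 3, 4, 6, 7}
E[b U A[a U (a | q)]]: least fixpoint, start Z0 = Sat(A[a U (a | q)]) = {0, 3, 4, 6, 7}, add states in Sat(b) with some successor in Z. Z1 = {0, 3, 4, 5, 6, 7}; fixed.
Sat(E[b U A[a U (a | q)]]) = {0, 3, 4, 5, 6, 7}
0 ∈ Sat(E[b U A[a U (a | q)]]) = {0, 3, 4, 5, 6, 7}, so the formula holds at 0.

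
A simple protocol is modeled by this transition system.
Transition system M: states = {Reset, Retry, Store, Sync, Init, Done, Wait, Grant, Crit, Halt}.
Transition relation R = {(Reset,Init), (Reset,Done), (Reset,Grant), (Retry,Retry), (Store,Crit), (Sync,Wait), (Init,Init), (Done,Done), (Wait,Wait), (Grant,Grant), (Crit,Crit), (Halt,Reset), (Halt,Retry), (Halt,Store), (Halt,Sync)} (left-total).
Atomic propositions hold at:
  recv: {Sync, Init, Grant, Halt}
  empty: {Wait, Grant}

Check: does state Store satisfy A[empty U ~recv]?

Yes

Sat(~recv) = {Reset, Retry, Store, Done, Wait, Crit}
A[empty U ~recv]: least fixpoint, start Z0 = Sat(~recv) = {Reset, Retry, Store, Done, Wait, Crit}, add states in Sat(empty) with every successor in Z. Already a fixed point.
Sat(A[empty U ~recv]) = {Reset, Retry, Store, Done, Wait, Crit}
Store ∈ Sat(A[empty U ~recv]) = {Reset, Retry, Store, Done, Wait, Crit}, so the formula holds at Store.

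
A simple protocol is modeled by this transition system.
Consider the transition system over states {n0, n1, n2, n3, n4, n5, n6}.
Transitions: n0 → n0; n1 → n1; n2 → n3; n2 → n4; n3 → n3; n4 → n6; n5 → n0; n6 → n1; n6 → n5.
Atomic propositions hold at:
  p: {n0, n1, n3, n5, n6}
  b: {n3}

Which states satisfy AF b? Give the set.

{n3}

AF b: least fixpoint, start Z0 = {n3}, add states with every successor in Z. Already a fixed point.
Sat(AF b) = {n3}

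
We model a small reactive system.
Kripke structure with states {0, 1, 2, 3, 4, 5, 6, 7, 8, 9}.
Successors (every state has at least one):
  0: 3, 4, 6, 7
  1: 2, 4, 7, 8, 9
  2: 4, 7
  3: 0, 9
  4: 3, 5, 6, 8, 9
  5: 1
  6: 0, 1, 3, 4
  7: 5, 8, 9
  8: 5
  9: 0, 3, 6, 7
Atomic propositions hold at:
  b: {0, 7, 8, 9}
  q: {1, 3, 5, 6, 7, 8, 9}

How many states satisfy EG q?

7

EG q: greatest fixpoint, start Z0 = {1, 3, 5, 6, 7, 8, 9}, keep only states in Sat with some successor in Z. Already a fixed point.
Sat(EG q) = {1, 3, 5, 6, 7, 8, 9}
|Sat(EG q)| = |{1, 3, 5, 6, 7, 8, 9}| = 7.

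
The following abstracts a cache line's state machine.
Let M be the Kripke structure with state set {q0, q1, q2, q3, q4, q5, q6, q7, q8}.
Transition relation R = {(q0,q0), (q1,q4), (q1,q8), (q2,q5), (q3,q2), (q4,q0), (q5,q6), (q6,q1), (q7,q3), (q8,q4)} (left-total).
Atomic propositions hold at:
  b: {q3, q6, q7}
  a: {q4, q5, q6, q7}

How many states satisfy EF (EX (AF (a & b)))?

4

Sat(a & b) = {q6, q7}
AF (a & b): least fixpoint, start Z0 = {q6, q7}, add states with every successor in Z. Z1 = {q5, q6, q7}; Z2 = {q2, q5, q6, q7}; Z3 = {q2, q3, q5, q6, q7}; fixed.
Sat(AF (a & b)) = {q2, q3, q5, q6, q7}
Sat(EX (AF (a & b))) = {s : some successor in {q2, q3, q5, q6, q7}} = {q2, q3, q5, q7}
EF (EX (AF (a & b))): least fixpoint, start Z0 = {q2, q3, q5, q7}, add states with some successor in Z. Already a fixed point.
Sat(EF (EX (AF (a & b)))) = {q2, q3, q5, q7}
|Sat(EF (EX (AF (a & b))))| = |{q2, q3, q5, q7}| = 4.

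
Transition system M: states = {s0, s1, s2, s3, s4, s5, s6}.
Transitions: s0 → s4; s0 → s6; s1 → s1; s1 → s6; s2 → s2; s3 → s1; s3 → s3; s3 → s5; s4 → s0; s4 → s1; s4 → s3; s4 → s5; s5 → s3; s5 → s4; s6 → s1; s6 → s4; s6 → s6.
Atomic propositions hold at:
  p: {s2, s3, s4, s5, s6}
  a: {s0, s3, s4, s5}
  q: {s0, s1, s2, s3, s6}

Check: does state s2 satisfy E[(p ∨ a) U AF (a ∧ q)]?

No

Sat(p ∨ a) = {s0, s2, s3, s4, s5, s6}
Sat(a ∧ q) = {s0, s3}
AF (a ∧ q): least fixpoint, start Z0 = {s0, s3}, add states with every successor in Z. Already a fixed point.
Sat(AF (a ∧ q)) = {s0, s3}
E[(p ∨ a) U AF (a ∧ q)]: least fixpoint, start Z0 = Sat(AF (a ∧ q)) = {s0, s3}, add states in Sat(p ∨ a) with some successor in Z. Z1 = {s0, s3, s4, s5}; Z2 = {s0, s3, s4, s5, s6}; fixed.
Sat(E[(p ∨ a) U AF (a ∧ q)]) = {s0, s3, s4, s5, s6}
s2 ∉ Sat(E[(p ∨ a) U AF (a ∧ q)]) = {s0, s3, s4, s5, s6}, so the formula does not hold at s2.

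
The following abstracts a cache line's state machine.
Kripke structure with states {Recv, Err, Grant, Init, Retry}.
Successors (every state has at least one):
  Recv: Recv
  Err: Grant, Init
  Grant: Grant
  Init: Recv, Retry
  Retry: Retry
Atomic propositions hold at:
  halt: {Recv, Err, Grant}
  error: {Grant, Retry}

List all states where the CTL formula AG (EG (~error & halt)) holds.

{Recv}

Sat(~error) = {Recv, Err, Init}
Sat(~error & halt) = {Recv, Err}
EG (~error & halt): greatest fixpoint, start Z0 = {Recv, Err}, keep only states in Sat with some successor in Z. Z1 = {Recv}; fixed.
Sat(EG (~error & halt)) = {Recv}
AG (EG (~error & halt)): greatest fixpoint, start Z0 = {Recv}, keep only states in Sat with every successor in Z. Already a fixed point.
Sat(AG (EG (~error & halt))) = {Recv}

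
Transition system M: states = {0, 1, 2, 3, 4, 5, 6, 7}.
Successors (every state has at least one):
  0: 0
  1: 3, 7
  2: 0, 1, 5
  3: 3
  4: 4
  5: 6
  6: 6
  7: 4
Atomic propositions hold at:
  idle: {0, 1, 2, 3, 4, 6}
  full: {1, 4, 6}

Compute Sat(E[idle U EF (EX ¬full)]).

Sat(¬full) = {0, 2, 3, 5, 7}
Sat(EX ¬full) = {s : some successor in {0, 2, 3, 5, 7}} = {0, 1, 2, 3}
EF (EX ¬full): least fixpoint, start Z0 = {0, 1, 2, 3}, add states with some successor in Z. Already a fixed point.
Sat(EF (EX ¬full)) = {0, 1, 2, 3}
E[idle U EF (EX ¬full)]: least fixpoint, start Z0 = Sat(EF (EX ¬full)) = {0, 1, 2, 3}, add states in Sat(idle) with some successor in Z. Already a fixed point.
Sat(E[idle U EF (EX ¬full)]) = {0, 1, 2, 3}

{0, 1, 2, 3}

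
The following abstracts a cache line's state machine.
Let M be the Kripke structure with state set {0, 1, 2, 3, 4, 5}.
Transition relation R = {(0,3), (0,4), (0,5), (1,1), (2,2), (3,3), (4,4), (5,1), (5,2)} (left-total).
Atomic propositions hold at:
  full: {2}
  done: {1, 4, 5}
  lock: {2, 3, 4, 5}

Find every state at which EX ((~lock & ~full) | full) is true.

{1, 2, 5}

Sat(~lock) = {0, 1}
Sat(~full) = {0, 1, 3, 4, 5}
Sat(~lock & ~full) = {0, 1}
Sat((~lock & ~full) | full) = {0, 1, 2}
Sat(EX ((~lock & ~full) | full)) = {s : some successor in {0, 1, 2}} = {1, 2, 5}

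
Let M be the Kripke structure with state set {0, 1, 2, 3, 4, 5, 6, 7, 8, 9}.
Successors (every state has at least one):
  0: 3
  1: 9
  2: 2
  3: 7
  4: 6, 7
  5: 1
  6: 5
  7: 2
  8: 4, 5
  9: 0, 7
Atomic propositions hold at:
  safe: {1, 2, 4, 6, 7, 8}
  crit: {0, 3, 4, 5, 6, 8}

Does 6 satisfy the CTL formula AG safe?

AG safe: greatest fixpoint, start Z0 = {1, 2, 4, 6, 7, 8}, keep only states in Sat with every successor in Z. Z1 = {2, 4, 7}; Z2 = {2, 7}; fixed.
Sat(AG safe) = {2, 7}
6 ∉ Sat(AG safe) = {2, 7}, so the formula does not hold at 6.

No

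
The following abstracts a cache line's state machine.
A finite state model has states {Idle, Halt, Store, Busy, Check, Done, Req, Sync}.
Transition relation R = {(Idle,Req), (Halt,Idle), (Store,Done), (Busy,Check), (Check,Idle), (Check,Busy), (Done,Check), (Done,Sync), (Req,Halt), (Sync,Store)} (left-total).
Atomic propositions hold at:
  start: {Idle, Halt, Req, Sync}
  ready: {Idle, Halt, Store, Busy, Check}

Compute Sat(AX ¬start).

Sat(¬start) = {Store, Busy, Check, Done}
Sat(AX ¬start) = {s : every successor in {Store, Busy, Check, Done}} = {Store, Busy, Sync}

{Store, Busy, Sync}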